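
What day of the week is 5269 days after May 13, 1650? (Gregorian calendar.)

May 13, 1650 is a Friday.
5269 mod 7 = 5, so 5269 days after a Friday is Friday + 5 = Wednesday.

Wednesday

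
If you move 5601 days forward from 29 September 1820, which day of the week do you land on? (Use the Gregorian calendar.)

First find the weekday of Sep 29, 1820. Doomsday rule: the anchor day for the 1800s is Friday. For year 20: 20÷12 = 1 r 8, and 8÷4 = 2, so 1+8+2 = 11.
Friday + 11 ≡ Tuesday — that's 1820's doomsday.
In September the doomsday date is Sep 5.
Sep 29 is 24 days after Sep 5; 24 mod 7 = 3, so Tuesday + 3 = Friday.
5601 mod 7 = 1, so 5601 days after a Friday is Friday + 1 = Saturday.

Saturday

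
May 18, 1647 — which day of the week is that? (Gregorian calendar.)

Doomsday rule: the anchor day for the 1600s is Tuesday. For year 47: 47÷12 = 3 r 11, and 11÷4 = 2, so 3+11+2 = 16.
Tuesday + 16 ≡ Thursday — that's 1647's doomsday.
In May the doomsday date is May 9.
May 18 is 9 days after May 9; 9 mod 7 = 2, so Thursday + 2 = Saturday.

Saturday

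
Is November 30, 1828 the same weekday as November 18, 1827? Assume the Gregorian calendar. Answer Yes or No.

Yes

From Nov 18, 1827 to Nov 30, 1828 is 378 days.
378 mod 7 = 0, so they are the same weekday.
(Nov 18, 1827 is a Sunday; Nov 30, 1828 is a Sunday.)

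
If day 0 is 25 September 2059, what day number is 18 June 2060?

Sep 25, 2059 → Oct 25, 2059: 30 days (September has 30).
Oct 25, 2059 → Nov 25, 2059: 31 days (October has 31).
Nov 25, 2059 → Dec 25, 2059: 30 days (November has 30).
Dec 25, 2059 → Jan 25, 2060: 31 days (December has 31).
Jan 25, 2060 → Feb 25, 2060: 31 days (January has 31).
Feb 25, 2060 → Mar 25, 2060: 29 days (February has 29).
Mar 25, 2060 → Apr 25, 2060: 31 days (March has 31).
Apr 25, 2060 → May 25, 2060: 30 days (April has 30).
May 25, 2060 → Jun 18, 2060: 24 days.
Total: 267 days.

267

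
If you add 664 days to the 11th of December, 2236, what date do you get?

October 6, 2238

+365 (one year) → Dec 11, 2237 (299 left).
Dec has 31 days: +21 → Jan 1, 2238 (278 left).
Jan has 31 days: +31 → Feb 1, 2238 (247 left).
Feb has 28 days: +28 → Mar 1, 2238 (219 left).
Mar has 31 days: +31 → Apr 1, 2238 (188 left).
Apr has 30 days: +30 → May 1, 2238 (158 left).
May has 31 days: +31 → Jun 1, 2238 (127 left).
Jun has 30 days: +30 → Jul 1, 2238 (97 left).
Jul has 31 days: +31 → Aug 1, 2238 (66 left).
Aug has 31 days: +31 → Sep 1, 2238 (35 left).
Sep has 30 days: +30 → Oct 1, 2238 (5 left).
+5 → Oct 6, 2238.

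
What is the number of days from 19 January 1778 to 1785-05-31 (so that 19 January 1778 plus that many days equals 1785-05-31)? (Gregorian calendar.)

2689

Jan 19, 1778 → Jan 19, 1779: 365 days.
Jan 19, 1779 → Jan 19, 1780: 365 days.
Jan 19, 1780 → Jan 19, 1781: 366 days (Feb 29, 1780 is in that span).
Jan 19, 1781 → Jan 19, 1782: 365 days.
Jan 19, 1782 → Jan 19, 1783: 365 days.
Jan 19, 1783 → Jan 19, 1784: 365 days.
Jan 19, 1784 → Jan 19, 1785: 366 days (Feb 29, 1784 is in that span).
Jan 19, 1785 → Feb 19, 1785: 31 days (January has 31).
Feb 19, 1785 → Mar 19, 1785: 28 days (February has 28).
Mar 19, 1785 → Apr 19, 1785: 31 days (March has 31).
Apr 19, 1785 → May 19, 1785: 30 days (April has 30).
May 19, 1785 → May 31, 1785: 12 days.
Total: 2689 days.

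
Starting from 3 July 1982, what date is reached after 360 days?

Jul has 31 days: +29 → Aug 1, 1982 (331 left).
Aug has 31 days: +31 → Sep 1, 1982 (300 left).
Sep has 30 days: +30 → Oct 1, 1982 (270 left).
Oct has 31 days: +31 → Nov 1, 1982 (239 left).
Nov has 30 days: +30 → Dec 1, 1982 (209 left).
Dec has 31 days: +31 → Jan 1, 1983 (178 left).
Jan has 31 days: +31 → Feb 1, 1983 (147 left).
Feb has 28 days: +28 → Mar 1, 1983 (119 left).
Mar has 31 days: +31 → Apr 1, 1983 (88 left).
Apr has 30 days: +30 → May 1, 1983 (58 left).
May has 31 days: +31 → Jun 1, 1983 (27 left).
+27 → Jun 28, 1983.

June 28, 1983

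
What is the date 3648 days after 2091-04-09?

April 5, 2101

+366 (one year; includes Feb 29, 2092) → Apr 9, 2092 (3282 left).
+365 (one year) → Apr 9, 2093 (2917 left).
+365 (one year) → Apr 9, 2094 (2552 left).
+365 (one year) → Apr 9, 2095 (2187 left).
+366 (one year; includes Feb 29, 2096) → Apr 9, 2096 (1821 left).
+365 (one year) → Apr 9, 2097 (1456 left).
+365 (one year) → Apr 9, 2098 (1091 left).
+365 (one year) → Apr 9, 2099 (726 left).
+365 (one year) → Apr 9, 2100 (361 left).
Apr has 30 days: +22 → May 1, 2100 (339 left).
May has 31 days: +31 → Jun 1, 2100 (308 left).
Jun has 30 days: +30 → Jul 1, 2100 (278 left).
Jul has 31 days: +31 → Aug 1, 2100 (247 left).
Aug has 31 days: +31 → Sep 1, 2100 (216 left).
Sep has 30 days: +30 → Oct 1, 2100 (186 left).
Oct has 31 days: +31 → Nov 1, 2100 (155 left).
Nov has 30 days: +30 → Dec 1, 2100 (125 left).
Dec has 31 days: +31 → Jan 1, 2101 (94 left).
Jan has 31 days: +31 → Feb 1, 2101 (63 left).
Feb has 28 days: +28 → Mar 1, 2101 (35 left).
Mar has 31 days: +31 → Apr 1, 2101 (4 left).
+4 → Apr 5, 2101.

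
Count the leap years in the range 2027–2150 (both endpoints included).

Multiples of 4 in [2027,2150]: 31.
Of those, multiples of 100: 1 (not leap unless ÷400).
Multiples of 400: 0.
Leap years = 31 − 1 + 0 = 30.

30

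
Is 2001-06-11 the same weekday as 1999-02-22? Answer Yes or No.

Yes

From Feb 22, 1999 to Jun 11, 2001 is 840 days.
840 mod 7 = 0, so they are the same weekday.
(Feb 22, 1999 is a Monday; Jun 11, 2001 is a Monday.)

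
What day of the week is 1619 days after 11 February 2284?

First find the weekday of Feb 11, 2284. Doomsday rule: the anchor day for the 2200s is Friday. For year 84: 84÷12 = 7 r 0, and 0÷4 = 0, so 7+0+0 = 7.
Friday + 7 ≡ Friday — that's 2284's doomsday.
In February the doomsday date is Feb 29 (2284 is a leap year (divisible by 4)).
Feb 11 is 18 days before Feb 29; 18 mod 7 = 4, so Friday − 4 = Monday.
1619 mod 7 = 2, so 1619 days after a Monday is Monday + 2 = Wednesday.

Wednesday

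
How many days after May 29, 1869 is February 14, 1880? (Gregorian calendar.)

May 29, 1869 → May 29, 1870: 365 days.
May 29, 1870 → May 29, 1871: 365 days.
May 29, 1871 → May 29, 1872: 366 days (Feb 29, 1872 is in that span).
May 29, 1872 → May 29, 1873: 365 days.
May 29, 1873 → May 29, 1874: 365 days.
May 29, 1874 → May 29, 1875: 365 days.
May 29, 1875 → May 29, 1876: 366 days (Feb 29, 1876 is in that span).
May 29, 1876 → May 29, 1877: 365 days.
May 29, 1877 → May 29, 1878: 365 days.
May 29, 1878 → May 29, 1879: 365 days.
May 29, 1879 → Jun 29, 1879: 31 days (May has 31).
Jun 29, 1879 → Jul 29, 1879: 30 days (June has 30).
Jul 29, 1879 → Aug 29, 1879: 31 days (July has 31).
Aug 29, 1879 → Sep 29, 1879: 31 days (August has 31).
Sep 29, 1879 → Oct 29, 1879: 30 days (September has 30).
Oct 29, 1879 → Nov 29, 1879: 31 days (October has 31).
Nov 29, 1879 → Dec 29, 1879: 30 days (November has 30).
Dec 29, 1879 → Jan 29, 1880: 31 days (December has 31).
Jan 29, 1880 → Feb 14, 1880: 16 days.
Total: 3913 days.

3913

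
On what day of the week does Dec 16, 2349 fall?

Doomsday rule: the anchor day for the 2300s is Wednesday. For year 49: 49÷12 = 4 r 1, and 1÷4 = 0, so 4+1+0 = 5.
Wednesday + 5 ≡ Monday — that's 2349's doomsday.
In December the doomsday date is Dec 12.
Dec 16 is 4 days after Dec 12; 4 mod 7 = 4, so Monday + 4 = Friday.

Friday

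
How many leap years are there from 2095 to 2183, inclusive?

Multiples of 4 in [2095,2183]: 22.
Of those, multiples of 100: 1 (not leap unless ÷400).
Multiples of 400: 0.
Leap years = 22 − 1 + 0 = 21.

21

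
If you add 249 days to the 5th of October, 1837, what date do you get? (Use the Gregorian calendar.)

June 11, 1838

Oct has 31 days: +27 → Nov 1, 1837 (222 left).
Nov has 30 days: +30 → Dec 1, 1837 (192 left).
Dec has 31 days: +31 → Jan 1, 1838 (161 left).
Jan has 31 days: +31 → Feb 1, 1838 (130 left).
Feb has 28 days: +28 → Mar 1, 1838 (102 left).
Mar has 31 days: +31 → Apr 1, 1838 (71 left).
Apr has 30 days: +30 → May 1, 1838 (41 left).
May has 31 days: +31 → Jun 1, 1838 (10 left).
+10 → Jun 11, 1838.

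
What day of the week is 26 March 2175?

Doomsday rule: the anchor day for the 2100s is Sunday. For year 75: 75÷12 = 6 r 3, and 3÷4 = 0, so 6+3+0 = 9.
Sunday + 9 ≡ Tuesday — that's 2175's doomsday.
In March the doomsday date is Mar 14.
Mar 26 is 12 days after Mar 14; 12 mod 7 = 5, so Tuesday + 5 = Sunday.

Sunday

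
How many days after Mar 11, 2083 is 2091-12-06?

Mar 11, 2083 → Mar 11, 2084: 366 days (Feb 29, 2084 is in that span).
Mar 11, 2084 → Mar 11, 2085: 365 days.
Mar 11, 2085 → Mar 11, 2086: 365 days.
Mar 11, 2086 → Mar 11, 2087: 365 days.
Mar 11, 2087 → Mar 11, 2088: 366 days (Feb 29, 2088 is in that span).
Mar 11, 2088 → Mar 11, 2089: 365 days.
Mar 11, 2089 → Mar 11, 2090: 365 days.
Mar 11, 2090 → Mar 11, 2091: 365 days.
Mar 11, 2091 → Apr 11, 2091: 31 days (March has 31).
Apr 11, 2091 → May 11, 2091: 30 days (April has 30).
May 11, 2091 → Jun 11, 2091: 31 days (May has 31).
Jun 11, 2091 → Jul 11, 2091: 30 days (June has 30).
Jul 11, 2091 → Aug 11, 2091: 31 days (July has 31).
Aug 11, 2091 → Sep 11, 2091: 31 days (August has 31).
Sep 11, 2091 → Oct 11, 2091: 30 days (September has 30).
Oct 11, 2091 → Nov 11, 2091: 31 days (October has 31).
Nov 11, 2091 → Dec 6, 2091: 25 days.
Total: 3192 days.

3192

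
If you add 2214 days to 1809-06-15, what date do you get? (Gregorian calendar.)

+365 (one year) → Jun 15, 1810 (1849 left).
+365 (one year) → Jun 15, 1811 (1484 left).
+366 (one year; includes Feb 29, 1812) → Jun 15, 1812 (1118 left).
+365 (one year) → Jun 15, 1813 (753 left).
+365 (one year) → Jun 15, 1814 (388 left).
Jun has 30 days: +16 → Jul 1, 1814 (372 left).
Jul has 31 days: +31 → Aug 1, 1814 (341 left).
Aug has 31 days: +31 → Sep 1, 1814 (310 left).
Sep has 30 days: +30 → Oct 1, 1814 (280 left).
Oct has 31 days: +31 → Nov 1, 1814 (249 left).
Nov has 30 days: +30 → Dec 1, 1814 (219 left).
Dec has 31 days: +31 → Jan 1, 1815 (188 left).
Jan has 31 days: +31 → Feb 1, 1815 (157 left).
Feb has 28 days: +28 → Mar 1, 1815 (129 left).
Mar has 31 days: +31 → Apr 1, 1815 (98 left).
Apr has 30 days: +30 → May 1, 1815 (68 left).
May has 31 days: +31 → Jun 1, 1815 (37 left).
Jun has 30 days: +30 → Jul 1, 1815 (7 left).
+7 → Jul 8, 1815.

July 8, 1815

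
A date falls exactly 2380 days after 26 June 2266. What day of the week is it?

Tuesday

First find the weekday of Jun 26, 2266. Doomsday rule: the anchor day for the 2200s is Friday. For year 66: 66÷12 = 5 r 6, and 6÷4 = 1, so 5+6+1 = 12.
Friday + 12 ≡ Wednesday — that's 2266's doomsday.
In June the doomsday date is Jun 6.
Jun 26 is 20 days after Jun 6; 20 mod 7 = 6, so Wednesday + 6 = Tuesday.
2380 mod 7 = 0, so 2380 days after a Tuesday is Tuesday + 0 = Tuesday.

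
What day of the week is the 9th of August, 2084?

Doomsday rule: the anchor day for the 2000s is Tuesday. For year 84: 84÷12 = 7 r 0, and 0÷4 = 0, so 7+0+0 = 7.
Tuesday + 7 ≡ Tuesday — that's 2084's doomsday.
In August the doomsday date is Aug 8.
Aug 9 is 1 day after Aug 8; 1 mod 7 = 1, so Tuesday + 1 = Wednesday.

Wednesday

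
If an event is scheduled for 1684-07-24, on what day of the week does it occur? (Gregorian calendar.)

Doomsday rule: the anchor day for the 1600s is Tuesday. For year 84: 84÷12 = 7 r 0, and 0÷4 = 0, so 7+0+0 = 7.
Tuesday + 7 ≡ Tuesday — that's 1684's doomsday.
In July the doomsday date is Jul 11.
Jul 24 is 13 days after Jul 11; 13 mod 7 = 6, so Tuesday + 6 = Monday.

Monday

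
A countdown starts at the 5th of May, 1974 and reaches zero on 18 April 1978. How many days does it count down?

1444

May 5, 1974 → May 5, 1975: 365 days.
May 5, 1975 → May 5, 1976: 366 days (Feb 29, 1976 is in that span).
May 5, 1976 → May 5, 1977: 365 days.
May 5, 1977 → Jun 5, 1977: 31 days (May has 31).
Jun 5, 1977 → Jul 5, 1977: 30 days (June has 30).
Jul 5, 1977 → Aug 5, 1977: 31 days (July has 31).
Aug 5, 1977 → Sep 5, 1977: 31 days (August has 31).
Sep 5, 1977 → Oct 5, 1977: 30 days (September has 30).
Oct 5, 1977 → Nov 5, 1977: 31 days (October has 31).
Nov 5, 1977 → Dec 5, 1977: 30 days (November has 30).
Dec 5, 1977 → Jan 5, 1978: 31 days (December has 31).
Jan 5, 1978 → Feb 5, 1978: 31 days (January has 31).
Feb 5, 1978 → Mar 5, 1978: 28 days (February has 28).
Mar 5, 1978 → Apr 5, 1978: 31 days (March has 31).
Apr 5, 1978 → Apr 18, 1978: 13 days.
Total: 1444 days.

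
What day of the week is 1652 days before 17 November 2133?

Tuesday

First find the weekday of Nov 17, 2133. Doomsday rule: the anchor day for the 2100s is Sunday. For year 33: 33÷12 = 2 r 9, and 9÷4 = 2, so 2+9+2 = 13.
Sunday + 13 ≡ Saturday — that's 2133's doomsday.
In November the doomsday date is Nov 7.
Nov 17 is 10 days after Nov 7; 10 mod 7 = 3, so Saturday + 3 = Tuesday.
1652 mod 7 = 0, so 1652 days before a Tuesday is Tuesday − 0 = Tuesday.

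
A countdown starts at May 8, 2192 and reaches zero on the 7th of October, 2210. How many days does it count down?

May 8, 2192 → May 8, 2193: 365 days.
May 8, 2193 → May 8, 2194: 365 days.
May 8, 2194 → May 8, 2195: 365 days.
May 8, 2195 → May 8, 2196: 366 days (Feb 29, 2196 is in that span).
May 8, 2196 → May 8, 2197: 365 days.
May 8, 2197 → May 8, 2198: 365 days.
May 8, 2198 → May 8, 2199: 365 days.
May 8, 2199 → May 8, 2200: 365 days.
May 8, 2200 → May 8, 2201: 365 days.
May 8, 2201 → May 8, 2202: 365 days.
May 8, 2202 → May 8, 2203: 365 days.
May 8, 2203 → May 8, 2204: 366 days (Feb 29, 2204 is in that span).
May 8, 2204 → May 8, 2205: 365 days.
May 8, 2205 → May 8, 2206: 365 days.
May 8, 2206 → May 8, 2207: 365 days.
May 8, 2207 → May 8, 2208: 366 days (Feb 29, 2208 is in that span).
May 8, 2208 → May 8, 2209: 365 days.
May 8, 2209 → May 8, 2210: 365 days.
May 8, 2210 → Jun 8, 2210: 31 days (May has 31).
Jun 8, 2210 → Jul 8, 2210: 30 days (June has 30).
Jul 8, 2210 → Aug 8, 2210: 31 days (July has 31).
Aug 8, 2210 → Sep 8, 2210: 31 days (August has 31).
Sep 8, 2210 → Oct 7, 2210: 29 days.
Total: 6725 days.

6725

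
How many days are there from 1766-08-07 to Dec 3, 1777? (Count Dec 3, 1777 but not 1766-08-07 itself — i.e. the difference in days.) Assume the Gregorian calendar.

4136

Aug 7, 1766 → Aug 7, 1767: 365 days.
Aug 7, 1767 → Aug 7, 1768: 366 days (Feb 29, 1768 is in that span).
Aug 7, 1768 → Aug 7, 1769: 365 days.
Aug 7, 1769 → Aug 7, 1770: 365 days.
Aug 7, 1770 → Aug 7, 1771: 365 days.
Aug 7, 1771 → Aug 7, 1772: 366 days (Feb 29, 1772 is in that span).
Aug 7, 1772 → Aug 7, 1773: 365 days.
Aug 7, 1773 → Aug 7, 1774: 365 days.
Aug 7, 1774 → Aug 7, 1775: 365 days.
Aug 7, 1775 → Aug 7, 1776: 366 days (Feb 29, 1776 is in that span).
Aug 7, 1776 → Aug 7, 1777: 365 days.
Aug 7, 1777 → Sep 7, 1777: 31 days (August has 31).
Sep 7, 1777 → Oct 7, 1777: 30 days (September has 30).
Oct 7, 1777 → Nov 7, 1777: 31 days (October has 31).
Nov 7, 1777 → Dec 3, 1777: 26 days.
Total: 4136 days.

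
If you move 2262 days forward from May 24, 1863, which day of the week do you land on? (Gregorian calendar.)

Monday

May 24, 1863 is a Sunday.
2262 mod 7 = 1, so 2262 days after a Sunday is Sunday + 1 = Monday.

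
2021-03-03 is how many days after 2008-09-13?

Sep 13, 2008 → Sep 13, 2009: 365 days.
Sep 13, 2009 → Sep 13, 2010: 365 days.
Sep 13, 2010 → Sep 13, 2011: 365 days.
Sep 13, 2011 → Sep 13, 2012: 366 days (Feb 29, 2012 is in that span).
Sep 13, 2012 → Sep 13, 2013: 365 days.
Sep 13, 2013 → Sep 13, 2014: 365 days.
Sep 13, 2014 → Sep 13, 2015: 365 days.
Sep 13, 2015 → Sep 13, 2016: 366 days (Feb 29, 2016 is in that span).
Sep 13, 2016 → Sep 13, 2017: 365 days.
Sep 13, 2017 → Sep 13, 2018: 365 days.
Sep 13, 2018 → Sep 13, 2019: 365 days.
Sep 13, 2019 → Sep 13, 2020: 366 days (Feb 29, 2020 is in that span).
Sep 13, 2020 → Oct 13, 2020: 30 days (September has 30).
Oct 13, 2020 → Nov 13, 2020: 31 days (October has 31).
Nov 13, 2020 → Dec 13, 2020: 30 days (November has 30).
Dec 13, 2020 → Jan 13, 2021: 31 days (December has 31).
Jan 13, 2021 → Feb 13, 2021: 31 days (January has 31).
Feb 13, 2021 → Mar 3, 2021: 18 days.
Total: 4554 days.

4554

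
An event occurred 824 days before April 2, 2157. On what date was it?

−365 (one year) → Apr 2, 2156 (459 left).
−366 (one year; includes Feb 29, 2156) → Apr 2, 2155 (93 left).
−2 → Mar 31, 2155 (end of Mar, 31 days; 91 left).
−31 → Feb 28, 2155 (end of Feb, 28 days; 60 left).
−28 → Jan 31, 2155 (end of Jan, 31 days; 32 left).
−31 → Dec 31, 2154 (end of Dec, 31 days; 1 left).
−1 → Dec 30, 2154.

December 30, 2154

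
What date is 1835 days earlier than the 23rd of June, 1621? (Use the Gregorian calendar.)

June 14, 1616

−365 (one year) → Jun 23, 1620 (1470 left).
−366 (one year; includes Feb 29, 1620) → Jun 23, 1619 (1104 left).
−365 (one year) → Jun 23, 1618 (739 left).
−365 (one year) → Jun 23, 1617 (374 left).
−23 → May 31, 1617 (end of May, 31 days; 351 left).
−31 → Apr 30, 1617 (end of Apr, 30 days; 320 left).
−30 → Mar 31, 1617 (end of Mar, 31 days; 290 left).
−31 → Feb 28, 1617 (end of Feb, 28 days; 259 left).
−28 → Jan 31, 1617 (end of Jan, 31 days; 231 left).
−31 → Dec 31, 1616 (end of Dec, 31 days; 200 left).
−31 → Nov 30, 1616 (end of Nov, 30 days; 169 left).
−30 → Oct 31, 1616 (end of Oct, 31 days; 139 left).
−31 → Sep 30, 1616 (end of Sep, 30 days; 108 left).
−30 → Aug 31, 1616 (end of Aug, 31 days; 78 left).
−31 → Jul 31, 1616 (end of Jul, 31 days; 47 left).
−31 → Jun 30, 1616 (end of Jun, 30 days; 16 left).
−16 → Jun 14, 1616.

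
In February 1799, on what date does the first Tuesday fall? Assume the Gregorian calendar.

February 5, 1799

February 1, 1799 is a Friday.
The first Tuesday is therefore February 5 (4 days later).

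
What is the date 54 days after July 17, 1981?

September 9, 1981

Jul has 31 days: +15 → Aug 1, 1981 (39 left).
Aug has 31 days: +31 → Sep 1, 1981 (8 left).
+8 → Sep 9, 1981.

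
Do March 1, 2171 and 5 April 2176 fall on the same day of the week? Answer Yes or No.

Yes

From Mar 1, 2171 to Apr 5, 2176 is 1862 days.
1862 mod 7 = 0, so they are the same weekday.
(Mar 1, 2171 is a Friday; Apr 5, 2176 is a Friday.)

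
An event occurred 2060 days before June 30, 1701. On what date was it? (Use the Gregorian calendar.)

November 8, 1695

−365 (one year) → Jun 30, 1700 (1695 left).
−365 (one year) → Jun 30, 1699 (1330 left).
−365 (one year) → Jun 30, 1698 (965 left).
−365 (one year) → Jun 30, 1697 (600 left).
−365 (one year) → Jun 30, 1696 (235 left).
−30 → May 31, 1696 (end of May, 31 days; 205 left).
−31 → Apr 30, 1696 (end of Apr, 30 days; 174 left).
−30 → Mar 31, 1696 (end of Mar, 31 days; 144 left).
−31 → Feb 29, 1696 (end of Feb, 29 days; 113 left).
−29 → Jan 31, 1696 (end of Jan, 31 days; 84 left).
−31 → Dec 31, 1695 (end of Dec, 31 days; 53 left).
−31 → Nov 30, 1695 (end of Nov, 30 days; 22 left).
−22 → Nov 8, 1695.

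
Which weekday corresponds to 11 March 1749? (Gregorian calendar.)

Doomsday rule: the anchor day for the 1700s is Sunday. For year 49: 49÷12 = 4 r 1, and 1÷4 = 0, so 4+1+0 = 5.
Sunday + 5 ≡ Friday — that's 1749's doomsday.
In March the doomsday date is Mar 14.
Mar 11 is 3 days before Mar 14; 3 mod 7 = 3, so Friday − 3 = Tuesday.

Tuesday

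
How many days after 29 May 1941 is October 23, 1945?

1608

May 29, 1941 → May 29, 1942: 365 days.
May 29, 1942 → May 29, 1943: 365 days.
May 29, 1943 → May 29, 1944: 366 days (Feb 29, 1944 is in that span).
May 29, 1944 → May 29, 1945: 365 days.
May 29, 1945 → Jun 29, 1945: 31 days (May has 31).
Jun 29, 1945 → Jul 29, 1945: 30 days (June has 30).
Jul 29, 1945 → Aug 29, 1945: 31 days (July has 31).
Aug 29, 1945 → Sep 29, 1945: 31 days (August has 31).
Sep 29, 1945 → Oct 23, 1945: 24 days.
Total: 1608 days.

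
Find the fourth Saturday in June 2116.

June 27, 2116

June 1, 2116 is a Monday.
The first Saturday is therefore June 6 (5 days later).
The fourth Saturday is 6 + 3×7 = June 27.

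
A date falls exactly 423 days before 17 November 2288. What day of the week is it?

First find the weekday of Nov 17, 2288. Doomsday rule: the anchor day for the 2200s is Friday. For year 88: 88÷12 = 7 r 4, and 4÷4 = 1, so 7+4+1 = 12.
Friday + 12 ≡ Wednesday — that's 2288's doomsday.
In November the doomsday date is Nov 7.
Nov 17 is 10 days after Nov 7; 10 mod 7 = 3, so Wednesday + 3 = Saturday.
423 mod 7 = 3, so 423 days before a Saturday is Saturday − 3 = Wednesday.

Wednesday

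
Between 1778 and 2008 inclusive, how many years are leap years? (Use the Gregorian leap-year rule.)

56

Multiples of 4 in [1778,2008]: 58.
Of those, multiples of 100: 3 (not leap unless ÷400).
Multiples of 400: 1.
Leap years = 58 − 3 + 1 = 56.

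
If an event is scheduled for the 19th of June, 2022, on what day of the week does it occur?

Doomsday rule: the anchor day for the 2000s is Tuesday. For year 22: 22÷12 = 1 r 10, and 10÷4 = 2, so 1+10+2 = 13.
Tuesday + 13 ≡ Monday — that's 2022's doomsday.
In June the doomsday date is Jun 6.
Jun 19 is 13 days after Jun 6; 13 mod 7 = 6, so Monday + 6 = Sunday.

Sunday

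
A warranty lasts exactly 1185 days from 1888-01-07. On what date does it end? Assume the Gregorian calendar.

April 6, 1891

+366 (one year; includes Feb 29, 1888) → Jan 7, 1889 (819 left).
+365 (one year) → Jan 7, 1890 (454 left).
+365 (one year) → Jan 7, 1891 (89 left).
Jan has 31 days: +25 → Feb 1, 1891 (64 left).
Feb has 28 days: +28 → Mar 1, 1891 (36 left).
Mar has 31 days: +31 → Apr 1, 1891 (5 left).
+5 → Apr 6, 1891.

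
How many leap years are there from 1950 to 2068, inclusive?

Multiples of 4 in [1950,2068]: 30.
Of those, multiples of 100: 1 (not leap unless ÷400).
Multiples of 400: 1.
Leap years = 30 − 1 + 1 = 30.

30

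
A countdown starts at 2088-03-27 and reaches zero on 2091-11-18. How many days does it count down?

Mar 27, 2088 → Mar 27, 2089: 365 days.
Mar 27, 2089 → Mar 27, 2090: 365 days.
Mar 27, 2090 → Mar 27, 2091: 365 days.
Mar 27, 2091 → Apr 27, 2091: 31 days (March has 31).
Apr 27, 2091 → May 27, 2091: 30 days (April has 30).
May 27, 2091 → Jun 27, 2091: 31 days (May has 31).
Jun 27, 2091 → Jul 27, 2091: 30 days (June has 30).
Jul 27, 2091 → Aug 27, 2091: 31 days (July has 31).
Aug 27, 2091 → Sep 27, 2091: 31 days (August has 31).
Sep 27, 2091 → Oct 27, 2091: 30 days (September has 30).
Oct 27, 2091 → Nov 18, 2091: 22 days.
Total: 1331 days.

1331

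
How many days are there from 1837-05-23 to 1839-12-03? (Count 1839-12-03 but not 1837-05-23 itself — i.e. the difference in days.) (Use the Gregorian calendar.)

May 23, 1837 → May 23, 1838: 365 days.
May 23, 1838 → May 23, 1839: 365 days.
May 23, 1839 → Jun 23, 1839: 31 days (May has 31).
Jun 23, 1839 → Jul 23, 1839: 30 days (June has 30).
Jul 23, 1839 → Aug 23, 1839: 31 days (July has 31).
Aug 23, 1839 → Sep 23, 1839: 31 days (August has 31).
Sep 23, 1839 → Oct 23, 1839: 30 days (September has 30).
Oct 23, 1839 → Nov 23, 1839: 31 days (October has 31).
Nov 23, 1839 → Dec 3, 1839: 10 days.
Total: 924 days.

924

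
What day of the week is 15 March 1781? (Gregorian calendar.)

Doomsday rule: the anchor day for the 1700s is Sunday. For year 81: 81÷12 = 6 r 9, and 9÷4 = 2, so 6+9+2 = 17.
Sunday + 17 ≡ Wednesday — that's 1781's doomsday.
In March the doomsday date is Mar 14.
Mar 15 is 1 day after Mar 14; 1 mod 7 = 1, so Wednesday + 1 = Thursday.

Thursday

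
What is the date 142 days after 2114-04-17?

September 6, 2114

Apr has 30 days: +14 → May 1, 2114 (128 left).
May has 31 days: +31 → Jun 1, 2114 (97 left).
Jun has 30 days: +30 → Jul 1, 2114 (67 left).
Jul has 31 days: +31 → Aug 1, 2114 (36 left).
Aug has 31 days: +31 → Sep 1, 2114 (5 left).
+5 → Sep 6, 2114.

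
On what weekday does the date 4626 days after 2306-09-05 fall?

First find the weekday of Sep 5, 2306. Doomsday rule: the anchor day for the 2300s is Wednesday. For year 06: 6÷12 = 0 r 6, and 6÷4 = 1, so 0+6+1 = 7.
Wednesday + 7 ≡ Wednesday — that's 2306's doomsday.
In September the doomsday date is Sep 5.
Sep 5 is the doomsday itself: Wednesday.
4626 mod 7 = 6, so 4626 days after a Wednesday is Wednesday + 6 = Tuesday.

Tuesday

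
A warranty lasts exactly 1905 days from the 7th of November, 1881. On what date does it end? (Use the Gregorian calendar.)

January 25, 1887

+365 (one year) → Nov 7, 1882 (1540 left).
+365 (one year) → Nov 7, 1883 (1175 left).
+366 (one year; includes Feb 29, 1884) → Nov 7, 1884 (809 left).
+365 (one year) → Nov 7, 1885 (444 left).
+365 (one year) → Nov 7, 1886 (79 left).
Nov has 30 days: +24 → Dec 1, 1886 (55 left).
Dec has 31 days: +31 → Jan 1, 1887 (24 left).
+24 → Jan 25, 1887.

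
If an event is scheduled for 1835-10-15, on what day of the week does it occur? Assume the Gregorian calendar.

Doomsday rule: the anchor day for the 1800s is Friday. For year 35: 35÷12 = 2 r 11, and 11÷4 = 2, so 2+11+2 = 15.
Friday + 15 ≡ Saturday — that's 1835's doomsday.
In October the doomsday date is Oct 10.
Oct 15 is 5 days after Oct 10; 5 mod 7 = 5, so Saturday + 5 = Thursday.

Thursday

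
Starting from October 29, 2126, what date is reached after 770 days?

December 7, 2128

+365 (one year) → Oct 29, 2127 (405 left).
+366 (one year; includes Feb 29, 2128) → Oct 29, 2128 (39 left).
Oct has 31 days: +3 → Nov 1, 2128 (36 left).
Nov has 30 days: +30 → Dec 1, 2128 (6 left).
+6 → Dec 7, 2128.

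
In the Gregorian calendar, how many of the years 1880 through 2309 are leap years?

104

Multiples of 4 in [1880,2309]: 108.
Of those, multiples of 100: 5 (not leap unless ÷400).
Multiples of 400: 1.
Leap years = 108 − 5 + 1 = 104.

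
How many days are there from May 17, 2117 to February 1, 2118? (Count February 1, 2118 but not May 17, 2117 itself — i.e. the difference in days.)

May 17, 2117 → Jun 17, 2117: 31 days (May has 31).
Jun 17, 2117 → Jul 17, 2117: 30 days (June has 30).
Jul 17, 2117 → Aug 17, 2117: 31 days (July has 31).
Aug 17, 2117 → Sep 17, 2117: 31 days (August has 31).
Sep 17, 2117 → Oct 17, 2117: 30 days (September has 30).
Oct 17, 2117 → Nov 17, 2117: 31 days (October has 31).
Nov 17, 2117 → Dec 17, 2117: 30 days (November has 30).
Dec 17, 2117 → Jan 17, 2118: 31 days (December has 31).
Jan 17, 2118 → Feb 1, 2118: 15 days.
Total: 260 days.

260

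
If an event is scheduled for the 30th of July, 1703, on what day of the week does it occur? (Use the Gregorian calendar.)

Monday

Doomsday rule: the anchor day for the 1700s is Sunday. For year 03: 3÷12 = 0 r 3, and 3÷4 = 0, so 0+3+0 = 3.
Sunday + 3 ≡ Wednesday — that's 1703's doomsday.
In July the doomsday date is Jul 11.
Jul 30 is 19 days after Jul 11; 19 mod 7 = 5, so Wednesday + 5 = Monday.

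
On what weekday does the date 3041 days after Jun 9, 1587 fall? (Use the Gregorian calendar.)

Friday

First find the weekday of Jun 9, 1587. Doomsday rule: the anchor day for the 1500s is Wednesday. For year 87: 87÷12 = 7 r 3, and 3÷4 = 0, so 7+3+0 = 10.
Wednesday + 10 ≡ Saturday — that's 1587's doomsday.
In June the doomsday date is Jun 6.
Jun 9 is 3 days after Jun 6; 3 mod 7 = 3, so Saturday + 3 = Tuesday.
3041 mod 7 = 3, so 3041 days after a Tuesday is Tuesday + 3 = Friday.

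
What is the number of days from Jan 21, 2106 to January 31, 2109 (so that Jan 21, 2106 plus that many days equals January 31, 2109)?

1106

Jan 21, 2106 → Jan 21, 2107: 365 days.
Jan 21, 2107 → Jan 21, 2108: 365 days.
Jan 21, 2108 → Feb 21, 2108: 31 days (January has 31).
Feb 21, 2108 → Mar 21, 2108: 29 days (February has 29).
Mar 21, 2108 → Apr 21, 2108: 31 days (March has 31).
Apr 21, 2108 → May 21, 2108: 30 days (April has 30).
May 21, 2108 → Jun 21, 2108: 31 days (May has 31).
Jun 21, 2108 → Jul 21, 2108: 30 days (June has 30).
Jul 21, 2108 → Aug 21, 2108: 31 days (July has 31).
Aug 21, 2108 → Sep 21, 2108: 31 days (August has 31).
Sep 21, 2108 → Oct 21, 2108: 30 days (September has 30).
Oct 21, 2108 → Nov 21, 2108: 31 days (October has 31).
Nov 21, 2108 → Dec 21, 2108: 30 days (November has 30).
Dec 21, 2108 → Jan 21, 2109: 31 days (December has 31).
Jan 21, 2109 → Jan 31, 2109: 10 days.
Total: 1106 days.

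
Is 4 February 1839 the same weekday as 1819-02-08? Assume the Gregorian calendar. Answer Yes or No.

Yes

From Feb 8, 1819 to Feb 4, 1839 is 7301 days.
7301 mod 7 = 0, so they are the same weekday.
(Feb 8, 1819 is a Monday; Feb 4, 1839 is a Monday.)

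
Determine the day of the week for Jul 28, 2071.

Tuesday

Doomsday rule: the anchor day for the 2000s is Tuesday. For year 71: 71÷12 = 5 r 11, and 11÷4 = 2, so 5+11+2 = 18.
Tuesday + 18 ≡ Saturday — that's 2071's doomsday.
In July the doomsday date is Jul 11.
Jul 28 is 17 days after Jul 11; 17 mod 7 = 3, so Saturday + 3 = Tuesday.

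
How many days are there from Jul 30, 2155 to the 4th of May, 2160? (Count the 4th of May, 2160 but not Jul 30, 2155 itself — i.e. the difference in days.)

Jul 30, 2155 → Jul 30, 2156: 366 days (Feb 29, 2156 is in that span).
Jul 30, 2156 → Jul 30, 2157: 365 days.
Jul 30, 2157 → Jul 30, 2158: 365 days.
Jul 30, 2158 → Jul 30, 2159: 365 days.
Jul 30, 2159 → Aug 30, 2159: 31 days (July has 31).
Aug 30, 2159 → Sep 30, 2159: 31 days (August has 31).
Sep 30, 2159 → Oct 30, 2159: 30 days (September has 30).
Oct 30, 2159 → Nov 30, 2159: 31 days (October has 31).
Nov 30, 2159 → Dec 30, 2159: 30 days (November has 30).
Dec 30, 2159 → Jan 30, 2160: 31 days (December has 31).
Jan 30, 2160 → Feb 29, 2160: 30 days (January has 31).
Feb 29, 2160 → Mar 29, 2160: 29 days (February has 29).
Mar 29, 2160 → Apr 29, 2160: 31 days (March has 31).
Apr 29, 2160 → May 4, 2160: 5 days.
Total: 1740 days.

1740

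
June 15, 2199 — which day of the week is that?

Doomsday rule: the anchor day for the 2100s is Sunday. For year 99: 99÷12 = 8 r 3, and 3÷4 = 0, so 8+3+0 = 11.
Sunday + 11 ≡ Thursday — that's 2199's doomsday.
In June the doomsday date is Jun 6.
Jun 15 is 9 days after Jun 6; 9 mod 7 = 2, so Thursday + 2 = Saturday.

Saturday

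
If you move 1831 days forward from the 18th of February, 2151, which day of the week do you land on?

Monday

Feb 18, 2151 is a Thursday.
1831 mod 7 = 4, so 1831 days after a Thursday is Thursday + 4 = Monday.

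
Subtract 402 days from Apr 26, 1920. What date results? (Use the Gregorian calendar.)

−366 (one year; includes Feb 29, 1920) → Apr 26, 1919 (36 left).
−26 → Mar 31, 1919 (end of Mar, 31 days; 10 left).
−10 → Mar 21, 1919.

March 21, 1919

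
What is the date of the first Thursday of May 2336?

May 1, 2336 is a Friday.
The first Thursday is therefore May 7 (6 days later).

May 7, 2336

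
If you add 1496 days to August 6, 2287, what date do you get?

+366 (one year; includes Feb 29, 2288) → Aug 6, 2288 (1130 left).
+365 (one year) → Aug 6, 2289 (765 left).
+365 (one year) → Aug 6, 2290 (400 left).
Aug has 31 days: +26 → Sep 1, 2290 (374 left).
Sep has 30 days: +30 → Oct 1, 2290 (344 left).
Oct has 31 days: +31 → Nov 1, 2290 (313 left).
Nov has 30 days: +30 → Dec 1, 2290 (283 left).
Dec has 31 days: +31 → Jan 1, 2291 (252 left).
Jan has 31 days: +31 → Feb 1, 2291 (221 left).
Feb has 28 days: +28 → Mar 1, 2291 (193 left).
Mar has 31 days: +31 → Apr 1, 2291 (162 left).
Apr has 30 days: +30 → May 1, 2291 (132 left).
May has 31 days: +31 → Jun 1, 2291 (101 left).
Jun has 30 days: +30 → Jul 1, 2291 (71 left).
Jul has 31 days: +31 → Aug 1, 2291 (40 left).
Aug has 31 days: +31 → Sep 1, 2291 (9 left).
+9 → Sep 10, 2291.

September 10, 2291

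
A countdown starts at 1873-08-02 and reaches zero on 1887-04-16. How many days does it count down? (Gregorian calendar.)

Aug 2, 1873 → Aug 2, 1874: 365 days.
Aug 2, 1874 → Aug 2, 1875: 365 days.
Aug 2, 1875 → Aug 2, 1876: 366 days (Feb 29, 1876 is in that span).
Aug 2, 1876 → Aug 2, 1877: 365 days.
Aug 2, 1877 → Aug 2, 1878: 365 days.
Aug 2, 1878 → Aug 2, 1879: 365 days.
Aug 2, 1879 → Aug 2, 1880: 366 days (Feb 29, 1880 is in that span).
Aug 2, 1880 → Aug 2, 1881: 365 days.
Aug 2, 1881 → Aug 2, 1882: 365 days.
Aug 2, 1882 → Aug 2, 1883: 365 days.
Aug 2, 1883 → Aug 2, 1884: 366 days (Feb 29, 1884 is in that span).
Aug 2, 1884 → Aug 2, 1885: 365 days.
Aug 2, 1885 → Aug 2, 1886: 365 days.
Aug 2, 1886 → Sep 2, 1886: 31 days (August has 31).
Sep 2, 1886 → Oct 2, 1886: 30 days (September has 30).
Oct 2, 1886 → Nov 2, 1886: 31 days (October has 31).
Nov 2, 1886 → Dec 2, 1886: 30 days (November has 30).
Dec 2, 1886 → Jan 2, 1887: 31 days (December has 31).
Jan 2, 1887 → Feb 2, 1887: 31 days (January has 31).
Feb 2, 1887 → Mar 2, 1887: 28 days (February has 28).
Mar 2, 1887 → Apr 2, 1887: 31 days (March has 31).
Apr 2, 1887 → Apr 16, 1887: 14 days.
Total: 5005 days.

5005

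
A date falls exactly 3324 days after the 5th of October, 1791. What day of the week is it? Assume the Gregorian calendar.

First find the weekday of Oct 5, 1791. Doomsday rule: the anchor day for the 1700s is Sunday. For year 91: 91÷12 = 7 r 7, and 7÷4 = 1, so 7+7+1 = 15.
Sunday + 15 ≡ Monday — that's 1791's doomsday.
In October the doomsday date is Oct 10.
Oct 5 is 5 days before Oct 10; 5 mod 7 = 5, so Monday − 5 = Wednesday.
3324 mod 7 = 6, so 3324 days after a Wednesday is Wednesday + 6 = Tuesday.

Tuesday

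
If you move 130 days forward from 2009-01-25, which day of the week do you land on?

Thursday

Jan 25, 2009 is a Sunday.
130 mod 7 = 4, so 130 days after a Sunday is Sunday + 4 = Thursday.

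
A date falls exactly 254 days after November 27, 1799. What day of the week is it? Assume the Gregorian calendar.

Friday

Nov 27, 1799 is a Wednesday.
254 mod 7 = 2, so 254 days after a Wednesday is Wednesday + 2 = Friday.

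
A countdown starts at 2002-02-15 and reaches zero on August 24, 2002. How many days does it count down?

Feb 15, 2002 → Mar 15, 2002: 28 days (February has 28).
Mar 15, 2002 → Apr 15, 2002: 31 days (March has 31).
Apr 15, 2002 → May 15, 2002: 30 days (April has 30).
May 15, 2002 → Jun 15, 2002: 31 days (May has 31).
Jun 15, 2002 → Jul 15, 2002: 30 days (June has 30).
Jul 15, 2002 → Aug 15, 2002: 31 days (July has 31).
Aug 15, 2002 → Aug 24, 2002: 9 days.
Total: 190 days.

190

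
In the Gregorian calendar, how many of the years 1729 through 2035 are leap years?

74

Multiples of 4 in [1729,2035]: 76.
Of those, multiples of 100: 3 (not leap unless ÷400).
Multiples of 400: 1.
Leap years = 76 − 3 + 1 = 74.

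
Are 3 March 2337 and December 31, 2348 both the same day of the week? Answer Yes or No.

No

From Mar 3, 2337 to Dec 31, 2348 is 4321 days.
4321 mod 7 = 2, so they are different weekdays.
(Mar 3, 2337 is a Wednesday; Dec 31, 2348 is a Friday.)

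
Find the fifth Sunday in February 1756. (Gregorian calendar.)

February 29, 1756

February 1, 1756 is a Sunday.
The first Sunday is therefore February 1 (same day).
The fifth Sunday is 1 + 4×7 = February 29.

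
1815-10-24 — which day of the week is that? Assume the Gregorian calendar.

January 1, 1815 is a Sunday.
Jan 1, 1815 → Feb 1, 1815: 31 days (January has 31).
Feb 1, 1815 → Mar 1, 1815: 28 days (February has 28).
Mar 1, 1815 → Apr 1, 1815: 31 days (March has 31).
Apr 1, 1815 → May 1, 1815: 30 days (April has 30).
May 1, 1815 → Jun 1, 1815: 31 days (May has 31).
Jun 1, 1815 → Jul 1, 1815: 30 days (June has 30).
Jul 1, 1815 → Aug 1, 1815: 31 days (July has 31).
Aug 1, 1815 → Sep 1, 1815: 31 days (August has 31).
Sep 1, 1815 → Oct 1, 1815: 30 days (September has 30).
Oct 1, 1815 → Oct 24, 1815: 23 days.
Total: 296 days.
296 mod 7 = 2, so Sunday + 2 = Tuesday.

Tuesday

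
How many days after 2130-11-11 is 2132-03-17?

Nov 11, 2130 → Nov 11, 2131: 365 days.
Nov 11, 2131 → Dec 11, 2131: 30 days (November has 30).
Dec 11, 2131 → Jan 11, 2132: 31 days (December has 31).
Jan 11, 2132 → Feb 11, 2132: 31 days (January has 31).
Feb 11, 2132 → Mar 11, 2132: 29 days (February has 29).
Mar 11, 2132 → Mar 17, 2132: 6 days.
Total: 492 days.

492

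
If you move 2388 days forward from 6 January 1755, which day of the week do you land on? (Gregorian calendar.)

Tuesday

Jan 6, 1755 is a Monday.
2388 mod 7 = 1, so 2388 days after a Monday is Monday + 1 = Tuesday.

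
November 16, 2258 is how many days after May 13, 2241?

6396

May 13, 2241 → May 13, 2242: 365 days.
May 13, 2242 → May 13, 2243: 365 days.
May 13, 2243 → May 13, 2244: 366 days (Feb 29, 2244 is in that span).
May 13, 2244 → May 13, 2245: 365 days.
May 13, 2245 → May 13, 2246: 365 days.
May 13, 2246 → May 13, 2247: 365 days.
May 13, 2247 → May 13, 2248: 366 days (Feb 29, 2248 is in that span).
May 13, 2248 → May 13, 2249: 365 days.
May 13, 2249 → May 13, 2250: 365 days.
May 13, 2250 → May 13, 2251: 365 days.
May 13, 2251 → May 13, 2252: 366 days (Feb 29, 2252 is in that span).
May 13, 2252 → May 13, 2253: 365 days.
May 13, 2253 → May 13, 2254: 365 days.
May 13, 2254 → May 13, 2255: 365 days.
May 13, 2255 → May 13, 2256: 366 days (Feb 29, 2256 is in that span).
May 13, 2256 → May 13, 2257: 365 days.
May 13, 2257 → May 13, 2258: 365 days.
May 13, 2258 → Jun 13, 2258: 31 days (May has 31).
Jun 13, 2258 → Jul 13, 2258: 30 days (June has 30).
Jul 13, 2258 → Aug 13, 2258: 31 days (July has 31).
Aug 13, 2258 → Sep 13, 2258: 31 days (August has 31).
Sep 13, 2258 → Oct 13, 2258: 30 days (September has 30).
Oct 13, 2258 → Nov 13, 2258: 31 days (October has 31).
Nov 13, 2258 → Nov 16, 2258: 3 days.
Total: 6396 days.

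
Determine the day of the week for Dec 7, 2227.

Doomsday rule: the anchor day for the 2200s is Friday. For year 27: 27÷12 = 2 r 3, and 3÷4 = 0, so 2+3+0 = 5.
Friday + 5 ≡ Wednesday — that's 2227's doomsday.
In December the doomsday date is Dec 12.
Dec 7 is 5 days before Dec 12; 5 mod 7 = 5, so Wednesday − 5 = Friday.

Friday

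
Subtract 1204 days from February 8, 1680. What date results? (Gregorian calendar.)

−365 (one year) → Feb 8, 1679 (839 left).
−365 (one year) → Feb 8, 1678 (474 left).
−365 (one year) → Feb 8, 1677 (109 left).
−8 → Jan 31, 1677 (end of Jan, 31 days; 101 left).
−31 → Dec 31, 1676 (end of Dec, 31 days; 70 left).
−31 → Nov 30, 1676 (end of Nov, 30 days; 39 left).
−30 → Oct 31, 1676 (end of Oct, 31 days; 9 left).
−9 → Oct 22, 1676.

October 22, 1676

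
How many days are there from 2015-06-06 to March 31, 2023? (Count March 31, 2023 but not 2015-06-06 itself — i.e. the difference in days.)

2855

Jun 6, 2015 → Jun 6, 2016: 366 days (Feb 29, 2016 is in that span).
Jun 6, 2016 → Jun 6, 2017: 365 days.
Jun 6, 2017 → Jun 6, 2018: 365 days.
Jun 6, 2018 → Jun 6, 2019: 365 days.
Jun 6, 2019 → Jun 6, 2020: 366 days (Feb 29, 2020 is in that span).
Jun 6, 2020 → Jun 6, 2021: 365 days.
Jun 6, 2021 → Jun 6, 2022: 365 days.
Jun 6, 2022 → Jul 6, 2022: 30 days (June has 30).
Jul 6, 2022 → Aug 6, 2022: 31 days (July has 31).
Aug 6, 2022 → Sep 6, 2022: 31 days (August has 31).
Sep 6, 2022 → Oct 6, 2022: 30 days (September has 30).
Oct 6, 2022 → Nov 6, 2022: 31 days (October has 31).
Nov 6, 2022 → Dec 6, 2022: 30 days (November has 30).
Dec 6, 2022 → Jan 6, 2023: 31 days (December has 31).
Jan 6, 2023 → Feb 6, 2023: 31 days (January has 31).
Feb 6, 2023 → Mar 6, 2023: 28 days (February has 28).
Mar 6, 2023 → Mar 31, 2023: 25 days.
Total: 2855 days.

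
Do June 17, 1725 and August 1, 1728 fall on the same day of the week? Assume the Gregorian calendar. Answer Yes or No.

Yes

From Jun 17, 1725 to Aug 1, 1728 is 1141 days.
1141 mod 7 = 0, so they are the same weekday.
(Jun 17, 1725 is a Sunday; Aug 1, 1728 is a Sunday.)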